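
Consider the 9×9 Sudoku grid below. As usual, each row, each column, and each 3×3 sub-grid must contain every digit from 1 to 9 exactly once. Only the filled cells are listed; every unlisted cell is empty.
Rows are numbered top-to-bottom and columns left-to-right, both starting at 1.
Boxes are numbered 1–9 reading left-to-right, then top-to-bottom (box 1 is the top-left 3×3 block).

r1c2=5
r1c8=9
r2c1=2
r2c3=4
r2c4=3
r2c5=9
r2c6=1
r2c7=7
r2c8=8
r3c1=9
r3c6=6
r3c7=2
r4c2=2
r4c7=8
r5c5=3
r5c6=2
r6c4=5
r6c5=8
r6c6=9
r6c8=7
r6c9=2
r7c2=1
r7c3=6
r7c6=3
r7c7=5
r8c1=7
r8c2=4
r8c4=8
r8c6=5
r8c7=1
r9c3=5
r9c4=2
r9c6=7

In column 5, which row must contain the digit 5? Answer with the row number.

3

Consider where 5 can go in column 5.
r1c5 is out (row 1 already has a 5).
r4c5 is out (box 5 already has a 5).
r7c5 is out (row 7 already has a 5).
r8c5 is out (row 8 already has a 5).
r9c5 is out (row 9 already has a 5).
So the only cell in column 5 that can hold 5 is r3c5.
That is row 3.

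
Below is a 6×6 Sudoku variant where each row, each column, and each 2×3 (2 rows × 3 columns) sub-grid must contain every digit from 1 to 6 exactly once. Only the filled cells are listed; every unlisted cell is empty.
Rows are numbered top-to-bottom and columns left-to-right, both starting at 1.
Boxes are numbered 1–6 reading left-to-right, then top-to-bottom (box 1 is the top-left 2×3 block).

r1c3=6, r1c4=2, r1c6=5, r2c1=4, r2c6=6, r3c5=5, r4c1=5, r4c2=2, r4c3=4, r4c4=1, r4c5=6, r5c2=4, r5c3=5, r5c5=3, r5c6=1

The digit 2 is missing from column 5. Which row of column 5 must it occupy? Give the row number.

6

Consider where 2 can go in column 5.
r1c5 is out (row 1 already has a 2).
r2c5 is out (box 2 already has a 2).
So the only cell in column 5 that can hold 2 is r6c5.
That is row 6.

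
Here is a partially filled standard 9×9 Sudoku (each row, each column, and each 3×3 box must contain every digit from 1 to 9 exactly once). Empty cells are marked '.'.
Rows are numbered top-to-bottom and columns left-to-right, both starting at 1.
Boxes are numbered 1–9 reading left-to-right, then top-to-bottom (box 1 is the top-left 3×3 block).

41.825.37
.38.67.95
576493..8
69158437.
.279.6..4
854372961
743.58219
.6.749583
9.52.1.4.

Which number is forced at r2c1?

Row 2 already contains {3, 5, 6, 7, 8, 9}.
Column 1 already contains {4, 5, 6, 7, 8, 9}.
Its 3×3 block (box 1) already contains {1, 3, 4, 5, 6, 7, 8}.
The only value from 1–9 not eliminated is 2, so r2c1 = 2.

2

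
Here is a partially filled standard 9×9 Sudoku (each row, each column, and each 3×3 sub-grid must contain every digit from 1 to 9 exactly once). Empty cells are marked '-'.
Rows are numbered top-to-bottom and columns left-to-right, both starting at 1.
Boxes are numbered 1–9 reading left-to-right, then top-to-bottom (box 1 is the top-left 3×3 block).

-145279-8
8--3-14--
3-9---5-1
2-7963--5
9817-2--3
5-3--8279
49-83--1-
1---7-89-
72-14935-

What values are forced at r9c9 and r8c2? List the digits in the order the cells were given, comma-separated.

For r9c9:
  Row 9 already contains {1, 2, 3, 4, 5, 7, 9}.
  Column 9 already contains {1, 3, 5, 8, 9}.
  Its 3×3 block (box 9) already contains {1, 3, 5, 8, 9}.
  The only value from 1–9 not eliminated is 6, so r9c9 = 6.
For r8c2:
  Consider where 3 can go in row 8.
  r8c3 is out (column 3 already has a 3).
  r8c4 is out (column 4 already has a 3).
  r8c6 is out (column 6 already has a 3).
  r8c9 is out (column 9 already has a 3).
  So the only cell in row 8 that can hold 3 is r8c2.
  So r8c2 = 3.

6,3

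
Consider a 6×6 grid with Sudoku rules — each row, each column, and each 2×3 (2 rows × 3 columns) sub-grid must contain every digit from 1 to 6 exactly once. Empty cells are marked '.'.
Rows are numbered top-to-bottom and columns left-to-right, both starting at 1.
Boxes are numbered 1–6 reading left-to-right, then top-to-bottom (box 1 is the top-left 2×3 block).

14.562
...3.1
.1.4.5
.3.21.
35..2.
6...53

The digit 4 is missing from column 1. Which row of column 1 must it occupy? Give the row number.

Consider where 4 can go in column 1.
r2c1 is out (box 1 already has a 4).
r3c1 is out (row 3 already has a 4).
So the only cell in column 1 that can hold 4 is r4c1.
That is row 4.

4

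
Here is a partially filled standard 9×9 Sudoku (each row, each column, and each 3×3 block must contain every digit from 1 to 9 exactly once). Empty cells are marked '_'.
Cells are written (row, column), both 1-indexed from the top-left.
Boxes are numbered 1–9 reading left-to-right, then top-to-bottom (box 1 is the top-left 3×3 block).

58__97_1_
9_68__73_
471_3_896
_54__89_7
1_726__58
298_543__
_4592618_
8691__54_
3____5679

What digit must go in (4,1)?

6

Row 4 already contains {4, 5, 7, 8, 9}.
Column 1 already contains {1, 2, 3, 4, 5, 8, 9}.
Its 3×3 block (box 4) already contains {1, 2, 4, 5, 7, 8, 9}.
The only value from 1–9 not eliminated is 6, so (4,1) = 6.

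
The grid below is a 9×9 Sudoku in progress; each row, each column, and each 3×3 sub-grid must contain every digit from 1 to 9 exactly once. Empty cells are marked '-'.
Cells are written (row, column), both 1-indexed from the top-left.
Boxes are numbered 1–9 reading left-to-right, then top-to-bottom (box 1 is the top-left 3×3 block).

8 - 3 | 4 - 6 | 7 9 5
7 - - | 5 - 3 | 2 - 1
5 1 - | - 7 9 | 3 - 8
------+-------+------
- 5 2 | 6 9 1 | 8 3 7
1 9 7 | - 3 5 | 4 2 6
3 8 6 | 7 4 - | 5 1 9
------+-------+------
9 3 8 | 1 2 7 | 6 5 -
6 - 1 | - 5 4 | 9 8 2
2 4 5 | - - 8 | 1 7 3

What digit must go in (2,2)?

Row 2 already contains {1, 2, 3, 5, 7}.
Column 2 already contains {1, 3, 4, 5, 8, 9}.
Its 3×3 block (box 1) already contains {1, 3, 5, 7, 8}.
The only value from 1–9 not eliminated is 6, so (2,2) = 6.

6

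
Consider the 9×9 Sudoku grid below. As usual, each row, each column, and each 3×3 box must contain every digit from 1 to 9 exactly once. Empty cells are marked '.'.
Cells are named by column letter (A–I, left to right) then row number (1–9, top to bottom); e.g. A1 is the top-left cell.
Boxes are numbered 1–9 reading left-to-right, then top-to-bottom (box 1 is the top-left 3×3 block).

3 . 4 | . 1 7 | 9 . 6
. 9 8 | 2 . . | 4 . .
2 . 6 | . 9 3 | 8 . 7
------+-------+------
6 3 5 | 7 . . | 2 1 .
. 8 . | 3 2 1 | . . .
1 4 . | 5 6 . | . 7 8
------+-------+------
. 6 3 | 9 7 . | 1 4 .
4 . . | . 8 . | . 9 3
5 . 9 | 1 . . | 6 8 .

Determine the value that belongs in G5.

Row 5 already contains {1, 2, 3, 8}.
Column G already contains {1, 2, 4, 6, 8, 9}.
Its 3×3 block (box 6) already contains {1, 2, 7, 8}.
The only value from 1–9 not eliminated is 5, so G5 = 5.

5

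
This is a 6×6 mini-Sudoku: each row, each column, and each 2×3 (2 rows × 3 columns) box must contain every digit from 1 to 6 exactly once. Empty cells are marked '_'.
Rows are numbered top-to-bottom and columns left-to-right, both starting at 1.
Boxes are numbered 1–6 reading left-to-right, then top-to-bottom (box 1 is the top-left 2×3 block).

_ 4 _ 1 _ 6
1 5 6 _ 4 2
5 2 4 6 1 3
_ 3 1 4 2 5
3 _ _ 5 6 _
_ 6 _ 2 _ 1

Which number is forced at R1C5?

Cell R1C5 itself could take any of {3, 5} by direct elimination.
Consider where 5 can go in column 5.
R6C5 is out (box 6 already has a 5).
So the only cell in column 5 that can hold 5 is R1C5.
Therefore R1C5 = 5.

5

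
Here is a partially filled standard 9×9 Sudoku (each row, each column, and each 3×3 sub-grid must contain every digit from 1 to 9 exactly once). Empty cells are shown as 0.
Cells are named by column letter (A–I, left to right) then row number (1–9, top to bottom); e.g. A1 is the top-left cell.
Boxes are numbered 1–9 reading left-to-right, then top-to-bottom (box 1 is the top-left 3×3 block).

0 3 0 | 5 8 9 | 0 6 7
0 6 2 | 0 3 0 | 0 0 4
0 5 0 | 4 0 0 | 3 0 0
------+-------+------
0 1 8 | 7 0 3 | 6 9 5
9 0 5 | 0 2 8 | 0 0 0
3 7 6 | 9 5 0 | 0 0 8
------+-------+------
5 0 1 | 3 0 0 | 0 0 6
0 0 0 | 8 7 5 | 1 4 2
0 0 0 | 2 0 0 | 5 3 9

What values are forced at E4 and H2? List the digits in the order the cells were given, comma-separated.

For E4:
  Row 4 already contains {1, 3, 5, 6, 7, 8, 9}.
  Column E already contains {2, 3, 5, 7, 8}.
  Its 3×3 block (box 5) already contains {2, 3, 5, 7, 8, 9}.
  The only value from 1–9 not eliminated is 4, so E4 = 4.
For H2:
  Consider where 5 can go in row 2.
  A2 is out (column A already has a 5).
  D2 is out (column D already has a 5).
  F2 is out (column F already has a 5).
  G2 is out (column G already has a 5).
  So the only cell in row 2 that can hold 5 is H2.
  So H2 = 5.

4,5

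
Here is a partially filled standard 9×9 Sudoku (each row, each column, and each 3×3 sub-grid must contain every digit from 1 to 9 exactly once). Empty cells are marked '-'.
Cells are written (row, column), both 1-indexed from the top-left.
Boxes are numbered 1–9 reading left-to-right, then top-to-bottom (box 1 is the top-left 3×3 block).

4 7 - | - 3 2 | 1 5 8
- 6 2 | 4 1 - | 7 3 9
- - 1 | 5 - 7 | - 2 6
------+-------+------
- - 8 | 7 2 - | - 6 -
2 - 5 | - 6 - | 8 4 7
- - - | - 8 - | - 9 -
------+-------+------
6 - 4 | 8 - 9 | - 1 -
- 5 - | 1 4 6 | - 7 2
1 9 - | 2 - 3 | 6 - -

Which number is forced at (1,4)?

6

Cell (1,4) itself could take any of {6, 9} by direct elimination.
Consider where 6 can go in box 2.
(2,6) is out (row 2 already has a 6).
(3,5) is out (row 3 already has a 6).
So the only cell in box 2 that can hold 6 is (1,4).
Therefore (1,4) = 6.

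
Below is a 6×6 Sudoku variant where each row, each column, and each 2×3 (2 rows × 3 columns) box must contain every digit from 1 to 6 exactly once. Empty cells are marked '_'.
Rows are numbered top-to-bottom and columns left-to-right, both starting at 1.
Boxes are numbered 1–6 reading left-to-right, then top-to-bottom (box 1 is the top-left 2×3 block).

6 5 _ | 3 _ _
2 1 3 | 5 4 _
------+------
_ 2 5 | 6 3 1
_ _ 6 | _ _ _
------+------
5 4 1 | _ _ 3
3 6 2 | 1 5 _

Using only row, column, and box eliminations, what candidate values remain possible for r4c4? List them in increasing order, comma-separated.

Row 4 already contains {6}.
Column 4 already contains {1, 3, 5, 6}.
Its 2×3 block (box 4) already contains {1, 3, 6}.
Removing those from 1–6 leaves {2, 4} as the candidates for r4c4.

2,4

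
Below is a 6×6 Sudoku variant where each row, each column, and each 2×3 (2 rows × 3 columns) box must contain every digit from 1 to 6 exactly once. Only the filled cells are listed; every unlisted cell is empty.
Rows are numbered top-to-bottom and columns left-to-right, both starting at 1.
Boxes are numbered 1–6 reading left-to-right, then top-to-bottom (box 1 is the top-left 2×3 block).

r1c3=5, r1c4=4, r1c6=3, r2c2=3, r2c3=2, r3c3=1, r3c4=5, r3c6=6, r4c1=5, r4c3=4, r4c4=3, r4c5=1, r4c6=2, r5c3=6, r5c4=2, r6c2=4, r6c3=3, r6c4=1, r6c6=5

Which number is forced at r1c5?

Cell r1c5 itself could take any of {2, 6} by direct elimination.
Consider where 2 can go in row 1.
r1c1 is out (box 1 already has a 2).
r1c2 is out (box 1 already has a 2).
So the only cell in row 1 that can hold 2 is r1c5.
Therefore r1c5 = 2.

2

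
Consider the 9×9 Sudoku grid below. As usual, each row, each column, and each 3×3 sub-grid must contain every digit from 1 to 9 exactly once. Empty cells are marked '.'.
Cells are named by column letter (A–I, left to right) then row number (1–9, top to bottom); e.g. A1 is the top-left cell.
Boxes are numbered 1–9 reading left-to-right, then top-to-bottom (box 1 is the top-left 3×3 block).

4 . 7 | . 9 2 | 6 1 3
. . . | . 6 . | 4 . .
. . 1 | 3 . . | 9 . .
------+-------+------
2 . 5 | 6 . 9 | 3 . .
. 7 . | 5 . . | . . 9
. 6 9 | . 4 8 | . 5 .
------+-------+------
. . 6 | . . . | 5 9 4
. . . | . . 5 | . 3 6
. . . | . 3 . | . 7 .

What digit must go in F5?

Cell F5 itself could take any of {1, 3} by direct elimination.
Consider where 3 can go in column F.
F2 is out (box 2 already has a 3).
F3 is out (row 3 already has a 3).
F7 is out (box 8 already has a 3).
F9 is out (row 9 already has a 3).
So the only cell in column F that can hold 3 is F5.
Therefore F5 = 3.

3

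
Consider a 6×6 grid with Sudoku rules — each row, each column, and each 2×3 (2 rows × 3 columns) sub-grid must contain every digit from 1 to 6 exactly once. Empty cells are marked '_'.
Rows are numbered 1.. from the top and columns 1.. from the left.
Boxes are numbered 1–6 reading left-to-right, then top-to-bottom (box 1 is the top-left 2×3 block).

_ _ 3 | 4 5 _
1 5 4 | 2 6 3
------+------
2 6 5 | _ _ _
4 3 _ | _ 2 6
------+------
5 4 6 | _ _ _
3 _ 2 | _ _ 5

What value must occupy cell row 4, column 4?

Cell row 4, column 4 itself could take any of {1, 5} by direct elimination.
Consider where 5 can go in row 4.
row 4, column 3 is out (column 3 already has a 5).
So the only cell in row 4 that can hold 5 is row 4, column 4.
Therefore row 4, column 4 = 5.

5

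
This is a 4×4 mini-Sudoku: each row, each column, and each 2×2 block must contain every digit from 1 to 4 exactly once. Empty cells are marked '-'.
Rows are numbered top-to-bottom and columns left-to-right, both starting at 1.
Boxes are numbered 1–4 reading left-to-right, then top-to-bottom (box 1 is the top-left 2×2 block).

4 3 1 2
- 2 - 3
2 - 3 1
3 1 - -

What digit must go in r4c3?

Cell r4c3 itself could take any of {2, 4} by direct elimination.
Consider where 2 can go in box 4.
r4c4 is out (column 4 already has a 2).
So the only cell in box 4 that can hold 2 is r4c3.
Therefore r4c3 = 2.

2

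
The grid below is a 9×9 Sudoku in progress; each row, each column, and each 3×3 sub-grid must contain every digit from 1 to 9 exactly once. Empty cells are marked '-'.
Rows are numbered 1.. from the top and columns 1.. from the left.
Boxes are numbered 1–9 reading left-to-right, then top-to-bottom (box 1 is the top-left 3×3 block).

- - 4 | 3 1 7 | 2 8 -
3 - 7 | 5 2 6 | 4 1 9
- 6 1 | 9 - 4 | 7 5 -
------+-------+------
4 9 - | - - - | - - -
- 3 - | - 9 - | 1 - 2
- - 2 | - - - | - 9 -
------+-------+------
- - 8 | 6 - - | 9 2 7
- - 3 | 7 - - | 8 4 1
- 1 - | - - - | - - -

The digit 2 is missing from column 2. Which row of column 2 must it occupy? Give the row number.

8

Consider where 2 can go in column 2.
row 1, column 2 is out (row 1 already has a 2).
row 2, column 2 is out (row 2 already has a 2).
row 6, column 2 is out (row 6 already has a 2).
row 7, column 2 is out (row 7 already has a 2).
So the only cell in column 2 that can hold 2 is row 8, column 2.
That is row 8.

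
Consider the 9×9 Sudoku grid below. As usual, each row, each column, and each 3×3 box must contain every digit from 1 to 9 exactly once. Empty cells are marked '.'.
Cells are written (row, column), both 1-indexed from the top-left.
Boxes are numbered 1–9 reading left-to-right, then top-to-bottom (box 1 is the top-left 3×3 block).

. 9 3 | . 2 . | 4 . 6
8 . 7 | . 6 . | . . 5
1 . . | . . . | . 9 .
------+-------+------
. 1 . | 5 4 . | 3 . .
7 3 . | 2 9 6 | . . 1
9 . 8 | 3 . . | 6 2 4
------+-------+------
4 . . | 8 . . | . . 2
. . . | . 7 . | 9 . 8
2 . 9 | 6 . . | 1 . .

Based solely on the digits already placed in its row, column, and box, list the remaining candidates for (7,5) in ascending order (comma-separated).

Row 7 already contains {2, 4, 8}.
Column 5 already contains {2, 4, 6, 7, 9}.
Its 3×3 block (box 8) already contains {6, 7, 8}.
Removing those from 1–9 leaves {1, 3, 5} as the candidates for (7,5).

1,3,5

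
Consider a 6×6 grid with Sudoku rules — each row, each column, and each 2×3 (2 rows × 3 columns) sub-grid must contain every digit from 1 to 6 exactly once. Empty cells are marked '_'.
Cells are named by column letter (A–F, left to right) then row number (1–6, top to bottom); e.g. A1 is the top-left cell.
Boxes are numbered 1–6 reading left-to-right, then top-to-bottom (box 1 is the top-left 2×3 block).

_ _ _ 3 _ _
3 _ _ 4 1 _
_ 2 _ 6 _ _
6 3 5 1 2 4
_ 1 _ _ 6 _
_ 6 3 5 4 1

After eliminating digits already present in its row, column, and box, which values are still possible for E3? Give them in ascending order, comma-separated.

3,5

Row 3 already contains {2, 6}.
Column E already contains {1, 2, 4, 6}.
Its 2×3 block (box 4) already contains {1, 2, 4, 6}.
Removing those from 1–6 leaves {3, 5} as the candidates for E3.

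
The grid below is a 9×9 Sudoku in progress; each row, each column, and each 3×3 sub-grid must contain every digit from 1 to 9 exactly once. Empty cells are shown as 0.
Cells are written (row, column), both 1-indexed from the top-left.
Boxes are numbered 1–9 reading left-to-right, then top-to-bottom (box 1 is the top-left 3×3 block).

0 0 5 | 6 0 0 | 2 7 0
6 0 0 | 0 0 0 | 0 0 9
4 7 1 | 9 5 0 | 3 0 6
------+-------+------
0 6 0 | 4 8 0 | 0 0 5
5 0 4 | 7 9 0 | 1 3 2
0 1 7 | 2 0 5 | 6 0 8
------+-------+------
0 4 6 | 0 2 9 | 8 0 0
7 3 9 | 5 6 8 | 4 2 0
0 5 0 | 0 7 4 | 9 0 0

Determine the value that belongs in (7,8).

Cell (7,8) itself could take any of {1, 5} by direct elimination.
Consider where 5 can go in row 7.
(7,1) is out (column 1 already has a 5).
(7,4) is out (column 4 already has a 5).
(7,9) is out (column 9 already has a 5).
So the only cell in row 7 that can hold 5 is (7,8).
Therefore (7,8) = 5.

5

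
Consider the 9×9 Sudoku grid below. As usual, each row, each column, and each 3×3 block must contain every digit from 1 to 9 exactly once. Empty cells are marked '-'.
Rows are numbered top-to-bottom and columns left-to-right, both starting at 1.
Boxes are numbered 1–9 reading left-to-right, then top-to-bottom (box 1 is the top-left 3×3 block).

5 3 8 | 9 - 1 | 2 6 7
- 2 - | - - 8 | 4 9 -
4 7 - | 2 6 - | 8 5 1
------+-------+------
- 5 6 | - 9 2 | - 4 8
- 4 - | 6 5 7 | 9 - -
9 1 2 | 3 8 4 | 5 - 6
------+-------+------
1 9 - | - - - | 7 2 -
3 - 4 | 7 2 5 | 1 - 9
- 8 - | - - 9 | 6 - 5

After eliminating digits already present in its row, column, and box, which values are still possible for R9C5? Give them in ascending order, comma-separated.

Row 9 already contains {5, 6, 8, 9}.
Column 5 already contains {2, 5, 6, 8, 9}.
Its 3×3 block (box 8) already contains {2, 5, 7, 9}.
Removing those from 1–9 leaves {1, 3, 4} as the candidates for R9C5.

1,3,4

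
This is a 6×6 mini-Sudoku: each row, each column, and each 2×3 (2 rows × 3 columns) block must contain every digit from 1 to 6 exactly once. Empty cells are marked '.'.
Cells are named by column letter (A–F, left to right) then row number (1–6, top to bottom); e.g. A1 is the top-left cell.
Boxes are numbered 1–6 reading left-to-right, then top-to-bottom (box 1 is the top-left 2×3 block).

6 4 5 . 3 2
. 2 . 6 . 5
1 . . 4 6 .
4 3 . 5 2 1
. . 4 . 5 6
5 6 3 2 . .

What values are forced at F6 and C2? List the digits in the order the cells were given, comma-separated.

4,1

For F6:
  Row 6 already contains {2, 3, 5, 6}.
  Column F already contains {1, 2, 5, 6}.
  Its 2×3 block (box 6) already contains {2, 5, 6}.
  The only value from 1–6 not eliminated is 4, so F6 = 4.
For C2:
  Row 2 already contains {2, 5, 6}.
  Column C already contains {3, 4, 5}.
  Its 2×3 block (box 1) already contains {2, 4, 5, 6}.
  The only value from 1–6 not eliminated is 1, so C2 = 1.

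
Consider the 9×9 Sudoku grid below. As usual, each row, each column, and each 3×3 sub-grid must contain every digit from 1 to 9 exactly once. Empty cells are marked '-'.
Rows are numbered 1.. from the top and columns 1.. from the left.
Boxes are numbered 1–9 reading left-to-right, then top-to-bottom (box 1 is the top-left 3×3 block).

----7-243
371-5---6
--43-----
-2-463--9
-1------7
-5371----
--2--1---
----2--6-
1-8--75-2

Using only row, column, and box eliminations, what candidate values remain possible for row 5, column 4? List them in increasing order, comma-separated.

Row 5 already contains {1, 7}.
Column 4 already contains {3, 4, 7}.
Its 3×3 block (box 5) already contains {1, 3, 4, 6, 7}.
Removing those from 1–9 leaves {2, 5, 8, 9} as the candidates for row 5, column 4.

2,5,8,9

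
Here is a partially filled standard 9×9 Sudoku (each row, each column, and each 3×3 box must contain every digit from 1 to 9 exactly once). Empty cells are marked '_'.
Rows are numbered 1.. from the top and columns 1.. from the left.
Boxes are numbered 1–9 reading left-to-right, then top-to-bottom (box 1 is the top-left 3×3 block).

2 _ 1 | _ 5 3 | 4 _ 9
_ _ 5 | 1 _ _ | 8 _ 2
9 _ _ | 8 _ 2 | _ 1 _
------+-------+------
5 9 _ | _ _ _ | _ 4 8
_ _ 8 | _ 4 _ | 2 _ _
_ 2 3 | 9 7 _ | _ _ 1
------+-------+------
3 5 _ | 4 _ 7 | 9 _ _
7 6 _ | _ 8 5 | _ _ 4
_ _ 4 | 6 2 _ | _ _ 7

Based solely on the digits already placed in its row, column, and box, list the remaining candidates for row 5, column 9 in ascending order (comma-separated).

Row 5 already contains {2, 4, 8}.
Column 9 already contains {1, 2, 4, 7, 8, 9}.
Its 3×3 block (box 6) already contains {1, 2, 4, 8}.
Removing those from 1–9 leaves {3, 5, 6} as the candidates for row 5, column 9.

3,5,6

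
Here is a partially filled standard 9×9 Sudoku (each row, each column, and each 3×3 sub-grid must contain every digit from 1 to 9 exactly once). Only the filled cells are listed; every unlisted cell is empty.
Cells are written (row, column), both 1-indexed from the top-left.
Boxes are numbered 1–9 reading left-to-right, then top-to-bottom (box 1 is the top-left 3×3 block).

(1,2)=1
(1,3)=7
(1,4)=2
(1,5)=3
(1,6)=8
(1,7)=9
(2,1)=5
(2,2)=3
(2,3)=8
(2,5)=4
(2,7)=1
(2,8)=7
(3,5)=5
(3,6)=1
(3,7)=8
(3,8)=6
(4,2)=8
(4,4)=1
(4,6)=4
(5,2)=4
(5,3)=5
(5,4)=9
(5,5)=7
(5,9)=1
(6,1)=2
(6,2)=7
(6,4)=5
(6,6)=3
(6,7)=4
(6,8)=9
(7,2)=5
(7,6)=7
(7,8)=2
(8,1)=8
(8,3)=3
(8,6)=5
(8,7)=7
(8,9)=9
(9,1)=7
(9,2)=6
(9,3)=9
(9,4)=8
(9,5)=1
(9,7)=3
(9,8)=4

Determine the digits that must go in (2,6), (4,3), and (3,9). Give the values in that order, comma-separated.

9,6,3

For (2,6):
  Consider where 9 can go in box 2.
  (2,4) is out (column 4 already has a 9).
  (3,4) is out (column 4 already has a 9).
  So the only cell in box 2 that can hold 9 is (2,6).
  So (2,6) = 9.
For (4,3):
  Row 4 already contains {1, 4, 8}.
  Column 3 already contains {3, 5, 7, 8, 9}.
  Its 3×3 block (box 4) already contains {2, 4, 5, 7, 8}.
  The only value from 1–9 not eliminated is 6, so (4,3) = 6.
For (3,9):
  Consider where 3 can go in row 3.
  (3,1) is out (box 1 already has a 3).
  (3,2) is out (column 2 already has a 3).
  (3,3) is out (column 3 already has a 3).
  (3,4) is out (box 2 already has a 3).
  So the only cell in row 3 that can hold 3 is (3,9).
  So (3,9) = 3.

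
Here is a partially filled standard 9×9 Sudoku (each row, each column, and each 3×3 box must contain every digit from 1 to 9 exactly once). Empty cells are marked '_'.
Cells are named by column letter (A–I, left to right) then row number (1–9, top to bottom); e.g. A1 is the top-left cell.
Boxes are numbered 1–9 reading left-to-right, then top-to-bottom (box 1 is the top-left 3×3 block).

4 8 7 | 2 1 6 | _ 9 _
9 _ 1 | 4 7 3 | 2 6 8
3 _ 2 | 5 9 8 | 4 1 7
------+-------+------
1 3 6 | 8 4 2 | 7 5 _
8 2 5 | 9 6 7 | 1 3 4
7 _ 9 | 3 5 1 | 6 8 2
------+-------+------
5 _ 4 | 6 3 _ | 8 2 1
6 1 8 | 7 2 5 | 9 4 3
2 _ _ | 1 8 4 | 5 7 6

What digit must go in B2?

5

Row 2 already contains {1, 2, 3, 4, 6, 7, 8, 9}.
Column B already contains {1, 2, 3, 8}.
Its 3×3 block (box 1) already contains {1, 2, 3, 4, 7, 8, 9}.
The only value from 1–9 not eliminated is 5, so B2 = 5.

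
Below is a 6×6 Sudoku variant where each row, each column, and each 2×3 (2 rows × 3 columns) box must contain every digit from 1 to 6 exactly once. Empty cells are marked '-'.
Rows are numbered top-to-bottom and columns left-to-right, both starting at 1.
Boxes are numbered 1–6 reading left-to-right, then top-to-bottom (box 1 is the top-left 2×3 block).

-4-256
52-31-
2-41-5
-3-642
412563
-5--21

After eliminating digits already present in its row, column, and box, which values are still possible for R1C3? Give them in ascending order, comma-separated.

Row 1 already contains {2, 4, 5, 6}.
Column 3 already contains {2, 4}.
Its 2×3 block (box 1) already contains {2, 4, 5}.
Removing those from 1–6 leaves {1, 3} as the candidates for R1C3.

1,3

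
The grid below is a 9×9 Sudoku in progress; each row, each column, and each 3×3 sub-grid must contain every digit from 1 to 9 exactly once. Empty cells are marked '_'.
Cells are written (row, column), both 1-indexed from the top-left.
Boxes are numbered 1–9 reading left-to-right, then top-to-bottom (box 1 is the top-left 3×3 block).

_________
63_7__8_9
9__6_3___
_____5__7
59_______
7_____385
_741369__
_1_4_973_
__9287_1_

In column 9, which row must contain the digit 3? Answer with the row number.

1

Consider where 3 can go in column 9.
(3,9) is out (row 3 already has a 3).
(5,9) is out (box 6 already has a 3).
(7,9) is out (row 7 already has a 3).
(8,9) is out (row 8 already has a 3).
(9,9) is out (box 9 already has a 3).
So the only cell in column 9 that can hold 3 is (1,9).
That is row 1.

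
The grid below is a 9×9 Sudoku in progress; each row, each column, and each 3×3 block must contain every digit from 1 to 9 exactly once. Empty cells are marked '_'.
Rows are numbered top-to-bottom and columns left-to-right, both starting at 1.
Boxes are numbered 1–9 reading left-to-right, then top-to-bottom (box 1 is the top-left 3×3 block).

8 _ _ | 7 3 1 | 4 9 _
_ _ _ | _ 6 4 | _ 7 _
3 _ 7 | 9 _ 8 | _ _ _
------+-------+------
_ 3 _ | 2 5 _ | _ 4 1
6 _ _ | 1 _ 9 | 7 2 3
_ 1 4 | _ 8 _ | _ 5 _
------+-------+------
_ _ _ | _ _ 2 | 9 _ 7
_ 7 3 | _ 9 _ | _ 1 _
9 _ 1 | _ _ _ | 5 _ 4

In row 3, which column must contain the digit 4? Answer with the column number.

Consider where 4 can go in row 3.
r3c5 is out (box 2 already has a 4).
r3c7 is out (column 7 already has a 4).
r3c8 is out (column 8 already has a 4).
r3c9 is out (column 9 already has a 4).
So the only cell in row 3 that can hold 4 is r3c2.
That is column 2.

2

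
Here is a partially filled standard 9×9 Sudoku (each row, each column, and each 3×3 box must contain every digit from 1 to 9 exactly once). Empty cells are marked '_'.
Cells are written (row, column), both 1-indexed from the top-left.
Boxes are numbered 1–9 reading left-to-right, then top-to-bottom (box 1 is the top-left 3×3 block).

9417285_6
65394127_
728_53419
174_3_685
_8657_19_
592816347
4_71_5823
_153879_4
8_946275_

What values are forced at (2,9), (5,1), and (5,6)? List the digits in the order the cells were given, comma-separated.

8,3,4

For (2,9):
  Row 2 already contains {1, 2, 3, 4, 5, 6, 7, 9}.
  Column 9 already contains {3, 4, 5, 6, 7, 9}.
  Its 3×3 block (box 3) already contains {1, 2, 4, 5, 6, 7, 9}.
  The only value from 1–9 not eliminated is 8, so (2,9) = 8.
For (5,1):
  Row 5 already contains {1, 5, 6, 7, 8, 9}.
  Column 1 already contains {1, 4, 5, 6, 7, 8, 9}.
  Its 3×3 block (box 4) already contains {1, 2, 4, 5, 6, 7, 8, 9}.
  The only value from 1–9 not eliminated is 3, so (5,1) = 3.
For (5,6):
  Row 5 already contains {1, 5, 6, 7, 8, 9}.
  Column 6 already contains {1, 2, 3, 5, 6, 7, 8}.
  Its 3×3 block (box 5) already contains {1, 3, 5, 6, 7, 8}.
  The only value from 1–9 not eliminated is 4, so (5,6) = 4.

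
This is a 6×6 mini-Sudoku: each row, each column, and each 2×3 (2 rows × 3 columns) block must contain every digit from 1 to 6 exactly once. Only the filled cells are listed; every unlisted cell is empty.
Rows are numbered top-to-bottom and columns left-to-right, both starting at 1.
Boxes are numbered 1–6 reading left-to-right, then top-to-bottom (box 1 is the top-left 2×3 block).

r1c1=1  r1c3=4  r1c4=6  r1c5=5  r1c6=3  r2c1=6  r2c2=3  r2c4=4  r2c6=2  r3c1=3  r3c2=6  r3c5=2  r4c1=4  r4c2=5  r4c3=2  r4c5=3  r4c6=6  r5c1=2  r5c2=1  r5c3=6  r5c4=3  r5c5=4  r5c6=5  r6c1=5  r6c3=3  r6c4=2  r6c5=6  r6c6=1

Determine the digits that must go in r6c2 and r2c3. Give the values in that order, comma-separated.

4,5

For r6c2:
  Row 6 already contains {1, 2, 3, 5, 6}.
  Column 2 already contains {1, 3, 5, 6}.
  Its 2×3 block (box 5) already contains {1, 2, 3, 5, 6}.
  The only value from 1–6 not eliminated is 4, so r6c2 = 4.
For r2c3:
  Row 2 already contains {2, 3, 4, 6}.
  Column 3 already contains {2, 3, 4, 6}.
  Its 2×3 block (box 1) already contains {1, 3, 4, 6}.
  The only value from 1–6 not eliminated is 5, so r2c3 = 5.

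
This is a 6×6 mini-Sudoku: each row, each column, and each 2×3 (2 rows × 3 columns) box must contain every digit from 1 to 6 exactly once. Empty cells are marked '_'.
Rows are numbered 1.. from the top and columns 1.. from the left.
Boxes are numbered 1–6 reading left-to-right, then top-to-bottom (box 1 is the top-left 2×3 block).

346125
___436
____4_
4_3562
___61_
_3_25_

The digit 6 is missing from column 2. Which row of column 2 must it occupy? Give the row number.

3

Consider where 6 can go in column 2.
row 2, column 2 is out (row 2 already has a 6).
row 4, column 2 is out (row 4 already has a 6).
row 5, column 2 is out (row 5 already has a 6).
So the only cell in column 2 that can hold 6 is row 3, column 2.
That is row 3.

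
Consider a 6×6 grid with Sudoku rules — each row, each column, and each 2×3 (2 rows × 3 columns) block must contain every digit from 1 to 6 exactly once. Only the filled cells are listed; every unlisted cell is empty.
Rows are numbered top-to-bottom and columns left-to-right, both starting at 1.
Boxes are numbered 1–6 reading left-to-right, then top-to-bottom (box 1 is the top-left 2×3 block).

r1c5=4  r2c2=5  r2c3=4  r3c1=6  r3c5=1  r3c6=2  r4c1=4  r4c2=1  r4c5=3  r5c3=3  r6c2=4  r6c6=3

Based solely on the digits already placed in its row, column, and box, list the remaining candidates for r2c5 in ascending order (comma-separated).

2,6

Row 2 already contains {4, 5}.
Column 5 already contains {1, 3, 4}.
Its 2×3 block (box 2) already contains {4}.
Removing those from 1–6 leaves {2, 6} as the candidates for r2c5.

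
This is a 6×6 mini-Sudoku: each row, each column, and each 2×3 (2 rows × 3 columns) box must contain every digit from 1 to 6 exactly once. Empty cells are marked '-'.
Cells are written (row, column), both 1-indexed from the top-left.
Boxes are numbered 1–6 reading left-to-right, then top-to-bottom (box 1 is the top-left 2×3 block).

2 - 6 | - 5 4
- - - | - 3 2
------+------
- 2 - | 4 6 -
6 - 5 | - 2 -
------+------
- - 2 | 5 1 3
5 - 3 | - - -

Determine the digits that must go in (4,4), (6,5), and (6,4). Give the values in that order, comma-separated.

3,4,2

For (4,4):
  Consider where 3 can go in box 4.
  (3,6) is out (column 6 already has a 3).
  (4,6) is out (column 6 already has a 3).
  So the only cell in box 4 that can hold 3 is (4,4).
  So (4,4) = 3.
For (6,5):
  Row 6 already contains {3, 5}.
  Column 5 already contains {1, 2, 3, 5, 6}.
  Its 2×3 block (box 6) already contains {1, 3, 5}.
  The only value from 1–6 not eliminated is 4, so (6,5) = 4.
For (6,4):
  Consider where 2 can go in column 4.
  (1,4) is out (row 1 already has a 2).
  (2,4) is out (row 2 already has a 2).
  (4,4) is out (row 4 already has a 2).
  So the only cell in column 4 that can hold 2 is (6,4).
  So (6,4) = 2.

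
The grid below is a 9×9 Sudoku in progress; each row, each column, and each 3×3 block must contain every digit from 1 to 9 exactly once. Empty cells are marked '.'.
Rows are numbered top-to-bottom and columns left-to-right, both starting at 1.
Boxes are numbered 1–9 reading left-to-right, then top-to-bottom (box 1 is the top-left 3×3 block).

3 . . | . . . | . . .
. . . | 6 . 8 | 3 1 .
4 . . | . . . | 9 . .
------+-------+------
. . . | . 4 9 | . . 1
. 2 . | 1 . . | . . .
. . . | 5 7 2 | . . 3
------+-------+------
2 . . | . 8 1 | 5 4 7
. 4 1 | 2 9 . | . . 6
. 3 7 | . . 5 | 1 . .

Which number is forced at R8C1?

Cell R8C1 itself could take any of {5, 8} by direct elimination.
Consider where 5 can go in row 8.
R8C6 is out (column 6 already has a 5).
R8C7 is out (column 7 already has a 5).
R8C8 is out (box 9 already has a 5).
So the only cell in row 8 that can hold 5 is R8C1.
Therefore R8C1 = 5.

5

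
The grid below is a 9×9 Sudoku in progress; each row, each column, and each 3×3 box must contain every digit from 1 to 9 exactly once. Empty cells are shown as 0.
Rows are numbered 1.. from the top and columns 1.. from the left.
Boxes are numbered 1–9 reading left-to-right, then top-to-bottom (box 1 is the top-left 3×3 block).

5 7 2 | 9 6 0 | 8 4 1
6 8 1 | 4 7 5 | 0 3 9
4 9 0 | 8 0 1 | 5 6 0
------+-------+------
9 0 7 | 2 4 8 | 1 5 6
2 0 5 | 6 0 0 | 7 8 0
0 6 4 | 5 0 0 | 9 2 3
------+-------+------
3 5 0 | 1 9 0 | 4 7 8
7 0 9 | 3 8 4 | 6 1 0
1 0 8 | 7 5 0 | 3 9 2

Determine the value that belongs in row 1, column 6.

Row 1 already contains {1, 2, 4, 5, 6, 7, 8, 9}.
Column 6 already contains {1, 4, 5, 8}.
Its 3×3 block (box 2) already contains {1, 4, 5, 6, 7, 8, 9}.
The only value from 1–9 not eliminated is 3, so row 1, column 6 = 3.

3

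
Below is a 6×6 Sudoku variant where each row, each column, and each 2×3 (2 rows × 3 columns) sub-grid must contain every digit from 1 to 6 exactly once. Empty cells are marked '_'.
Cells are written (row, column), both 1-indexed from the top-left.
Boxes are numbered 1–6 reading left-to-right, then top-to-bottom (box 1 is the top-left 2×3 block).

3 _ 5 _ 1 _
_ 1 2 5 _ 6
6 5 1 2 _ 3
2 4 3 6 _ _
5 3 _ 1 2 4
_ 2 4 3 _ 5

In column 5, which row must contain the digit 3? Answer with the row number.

2

Consider where 3 can go in column 5.
(3,5) is out (row 3 already has a 3).
(4,5) is out (row 4 already has a 3).
(6,5) is out (row 6 already has a 3).
So the only cell in column 5 that can hold 3 is (2,5).
That is row 2.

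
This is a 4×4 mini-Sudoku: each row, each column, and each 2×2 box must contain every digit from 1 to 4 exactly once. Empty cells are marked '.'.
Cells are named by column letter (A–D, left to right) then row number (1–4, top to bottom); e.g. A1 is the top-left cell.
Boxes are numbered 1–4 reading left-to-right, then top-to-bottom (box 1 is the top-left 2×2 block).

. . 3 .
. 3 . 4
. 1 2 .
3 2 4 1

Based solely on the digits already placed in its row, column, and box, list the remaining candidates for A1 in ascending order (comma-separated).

1,2,4

Row 1 already contains {3}.
Column A already contains {3}.
Its 2×2 block (box 1) already contains {3}.
Removing those from 1–4 leaves {1, 2, 4} as the candidates for A1.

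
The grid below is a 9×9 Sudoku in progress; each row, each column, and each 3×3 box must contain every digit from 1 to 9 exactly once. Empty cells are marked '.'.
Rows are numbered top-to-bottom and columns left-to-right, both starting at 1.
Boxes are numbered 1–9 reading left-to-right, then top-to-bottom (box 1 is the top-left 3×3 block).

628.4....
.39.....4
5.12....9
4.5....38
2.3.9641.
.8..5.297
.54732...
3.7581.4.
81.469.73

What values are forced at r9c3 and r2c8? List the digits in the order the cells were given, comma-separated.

2,2

For r9c3:
  Row 9 already contains {1, 3, 4, 6, 7, 8, 9}.
  Column 3 already contains {1, 3, 4, 5, 7, 8, 9}.
  Its 3×3 block (box 7) already contains {1, 3, 4, 5, 7, 8}.
  The only value from 1–9 not eliminated is 2, so r9c3 = 2.
For r2c8:
  Consider where 2 can go in column 8.
  r1c8 is out (row 1 already has a 2).
  r3c8 is out (row 3 already has a 2).
  r7c8 is out (row 7 already has a 2).
  So the only cell in column 8 that can hold 2 is r2c8.
  So r2c8 = 2.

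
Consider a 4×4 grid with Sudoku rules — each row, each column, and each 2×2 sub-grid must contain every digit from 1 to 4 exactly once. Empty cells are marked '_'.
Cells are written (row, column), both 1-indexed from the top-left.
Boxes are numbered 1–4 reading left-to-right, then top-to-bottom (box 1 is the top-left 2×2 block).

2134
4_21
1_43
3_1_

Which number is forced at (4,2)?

Cell (4,2) itself could take any of {2, 4} by direct elimination.
Consider where 4 can go in column 2.
(2,2) is out (row 2 already has a 4).
(3,2) is out (row 3 already has a 4).
So the only cell in column 2 that can hold 4 is (4,2).
Therefore (4,2) = 4.

4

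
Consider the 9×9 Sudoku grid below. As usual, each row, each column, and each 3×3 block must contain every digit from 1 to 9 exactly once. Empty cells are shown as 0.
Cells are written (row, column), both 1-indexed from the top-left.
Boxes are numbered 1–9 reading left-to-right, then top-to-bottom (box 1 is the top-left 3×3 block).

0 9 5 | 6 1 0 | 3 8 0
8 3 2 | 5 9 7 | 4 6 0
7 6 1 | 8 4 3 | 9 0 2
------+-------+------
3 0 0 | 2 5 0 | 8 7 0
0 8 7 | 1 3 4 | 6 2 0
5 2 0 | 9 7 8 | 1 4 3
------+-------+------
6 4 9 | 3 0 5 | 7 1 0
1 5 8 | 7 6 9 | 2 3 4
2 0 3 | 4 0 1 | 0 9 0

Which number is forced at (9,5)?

Row 9 already contains {1, 2, 3, 4, 9}.
Column 5 already contains {1, 3, 4, 5, 6, 7, 9}.
Its 3×3 block (box 8) already contains {1, 3, 4, 5, 6, 7, 9}.
The only value from 1–9 not eliminated is 8, so (9,5) = 8.

8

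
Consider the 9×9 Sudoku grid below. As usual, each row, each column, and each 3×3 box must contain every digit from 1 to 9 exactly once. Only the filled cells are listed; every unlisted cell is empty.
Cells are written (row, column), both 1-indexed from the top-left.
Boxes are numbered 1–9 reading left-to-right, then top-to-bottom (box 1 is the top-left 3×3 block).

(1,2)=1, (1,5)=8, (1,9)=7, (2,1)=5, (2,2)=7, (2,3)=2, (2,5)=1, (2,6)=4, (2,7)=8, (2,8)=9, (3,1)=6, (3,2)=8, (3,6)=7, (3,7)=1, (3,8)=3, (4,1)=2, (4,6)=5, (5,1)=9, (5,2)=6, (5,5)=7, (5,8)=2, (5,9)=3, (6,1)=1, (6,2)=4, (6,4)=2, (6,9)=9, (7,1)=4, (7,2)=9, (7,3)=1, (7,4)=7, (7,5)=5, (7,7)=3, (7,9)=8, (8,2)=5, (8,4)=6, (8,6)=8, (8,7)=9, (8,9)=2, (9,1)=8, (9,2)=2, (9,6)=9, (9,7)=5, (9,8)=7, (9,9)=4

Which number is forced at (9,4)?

Cell (9,4) itself could take any of {1, 3} by direct elimination.
Consider where 1 can go in row 9.
(9,3) is out (column 3 already has a 1).
(9,5) is out (column 5 already has a 1).
So the only cell in row 9 that can hold 1 is (9,4).
Therefore (9,4) = 1.

1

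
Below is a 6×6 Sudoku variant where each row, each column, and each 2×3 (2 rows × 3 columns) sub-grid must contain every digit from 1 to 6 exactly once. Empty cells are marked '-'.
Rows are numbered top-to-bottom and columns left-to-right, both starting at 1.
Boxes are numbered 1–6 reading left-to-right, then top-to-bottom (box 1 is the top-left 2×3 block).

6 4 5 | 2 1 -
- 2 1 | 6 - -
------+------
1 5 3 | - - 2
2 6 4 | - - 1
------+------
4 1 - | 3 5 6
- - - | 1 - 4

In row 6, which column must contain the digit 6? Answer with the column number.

3

Consider where 6 can go in row 6.
R6C1 is out (column 1 already has a 6).
R6C2 is out (column 2 already has a 6).
R6C5 is out (box 6 already has a 6).
So the only cell in row 6 that can hold 6 is R6C3.
That is column 3.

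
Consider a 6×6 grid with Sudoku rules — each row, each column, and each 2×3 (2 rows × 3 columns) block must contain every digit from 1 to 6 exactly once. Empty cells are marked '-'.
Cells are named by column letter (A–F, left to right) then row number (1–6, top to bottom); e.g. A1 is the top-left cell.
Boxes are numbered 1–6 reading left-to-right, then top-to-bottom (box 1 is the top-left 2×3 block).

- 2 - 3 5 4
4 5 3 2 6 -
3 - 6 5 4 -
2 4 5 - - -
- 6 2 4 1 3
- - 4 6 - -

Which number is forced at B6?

Cell B6 itself could take any of {1, 3} by direct elimination.
Consider where 3 can go in row 6.
A6 is out (column A already has a 3).
E6 is out (box 6 already has a 3).
F6 is out (column F already has a 3).
So the only cell in row 6 that can hold 3 is B6.
Therefore B6 = 3.

3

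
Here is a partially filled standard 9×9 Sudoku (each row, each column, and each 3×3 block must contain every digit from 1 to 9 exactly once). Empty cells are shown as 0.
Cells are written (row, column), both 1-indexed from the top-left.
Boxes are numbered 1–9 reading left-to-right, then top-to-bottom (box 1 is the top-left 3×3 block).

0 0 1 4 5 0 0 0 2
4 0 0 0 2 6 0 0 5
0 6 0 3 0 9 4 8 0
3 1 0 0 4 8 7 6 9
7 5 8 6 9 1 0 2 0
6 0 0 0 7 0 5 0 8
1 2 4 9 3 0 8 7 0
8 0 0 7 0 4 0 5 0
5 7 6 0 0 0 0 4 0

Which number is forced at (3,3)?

Cell (3,3) itself could take any of {2, 5, 7} by direct elimination.
Consider where 5 can go in column 3.
(2,3) is out (row 2 already has a 5).
(4,3) is out (box 4 already has a 5).
(6,3) is out (row 6 already has a 5).
(8,3) is out (row 8 already has a 5).
So the only cell in column 3 that can hold 5 is (3,3).
Therefore (3,3) = 5.

5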